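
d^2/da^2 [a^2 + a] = 2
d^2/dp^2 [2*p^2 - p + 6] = 4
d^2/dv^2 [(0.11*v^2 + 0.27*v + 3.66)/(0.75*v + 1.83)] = 4.113108/(0.421875*v^3 + 3.088125*v^2 + 7.535025*v + 6.128487)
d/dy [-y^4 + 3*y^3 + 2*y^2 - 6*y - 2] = -4*y^3 + 9*y^2 + 4*y - 6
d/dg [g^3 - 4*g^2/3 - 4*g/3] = 3*g^2 - 8*g/3 - 4/3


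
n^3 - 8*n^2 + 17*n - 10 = (n - 5)*(n - 2)*(n - 1)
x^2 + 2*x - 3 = (x - 1)*(x + 3)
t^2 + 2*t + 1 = (t + 1)^2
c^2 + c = c*(c + 1)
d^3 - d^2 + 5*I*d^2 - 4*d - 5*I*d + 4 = (d - 1)*(d + I)*(d + 4*I)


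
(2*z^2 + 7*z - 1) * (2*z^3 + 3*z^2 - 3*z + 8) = 4*z^5 + 20*z^4 + 13*z^3 - 8*z^2 + 59*z - 8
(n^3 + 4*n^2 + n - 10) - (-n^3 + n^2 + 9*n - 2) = 2*n^3 + 3*n^2 - 8*n - 8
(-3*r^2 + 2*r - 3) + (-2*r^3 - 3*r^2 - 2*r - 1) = -2*r^3 - 6*r^2 - 4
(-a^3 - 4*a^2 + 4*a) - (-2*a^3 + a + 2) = a^3 - 4*a^2 + 3*a - 2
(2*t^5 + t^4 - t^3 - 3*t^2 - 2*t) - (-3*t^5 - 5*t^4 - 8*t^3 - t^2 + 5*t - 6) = 5*t^5 + 6*t^4 + 7*t^3 - 2*t^2 - 7*t + 6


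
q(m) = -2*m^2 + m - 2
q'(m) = 1 - 4*m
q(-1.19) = -6.02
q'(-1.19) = 5.76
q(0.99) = -2.97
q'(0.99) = -2.96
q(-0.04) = -2.04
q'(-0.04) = 1.16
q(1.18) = -3.60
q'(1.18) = -3.72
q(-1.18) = -5.96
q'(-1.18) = 5.72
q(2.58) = -12.73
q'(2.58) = -9.32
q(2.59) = -12.83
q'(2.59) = -9.36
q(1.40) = -4.52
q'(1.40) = -4.60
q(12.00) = -278.00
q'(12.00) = -47.00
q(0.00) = -2.00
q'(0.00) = 1.00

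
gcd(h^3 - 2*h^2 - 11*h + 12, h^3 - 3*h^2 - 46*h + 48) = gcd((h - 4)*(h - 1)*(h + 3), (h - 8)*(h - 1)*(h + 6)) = h - 1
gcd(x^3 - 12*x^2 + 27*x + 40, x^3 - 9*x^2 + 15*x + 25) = x^2 - 4*x - 5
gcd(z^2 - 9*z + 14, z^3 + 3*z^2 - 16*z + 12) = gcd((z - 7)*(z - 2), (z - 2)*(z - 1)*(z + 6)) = z - 2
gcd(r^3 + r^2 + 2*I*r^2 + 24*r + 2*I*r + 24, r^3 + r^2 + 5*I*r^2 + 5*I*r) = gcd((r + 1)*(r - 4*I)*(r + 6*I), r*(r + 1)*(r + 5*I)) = r + 1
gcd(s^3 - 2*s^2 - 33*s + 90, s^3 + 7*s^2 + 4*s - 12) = s + 6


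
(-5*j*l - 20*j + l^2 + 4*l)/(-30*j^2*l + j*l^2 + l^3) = (l + 4)/(l*(6*j + l))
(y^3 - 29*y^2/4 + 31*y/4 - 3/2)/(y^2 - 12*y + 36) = (4*y^2 - 5*y + 1)/(4*(y - 6))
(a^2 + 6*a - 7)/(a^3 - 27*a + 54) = (a^2 + 6*a - 7)/(a^3 - 27*a + 54)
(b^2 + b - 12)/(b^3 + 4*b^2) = (b - 3)/b^2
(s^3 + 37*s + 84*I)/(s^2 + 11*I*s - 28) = (s^2 - 4*I*s + 21)/(s + 7*I)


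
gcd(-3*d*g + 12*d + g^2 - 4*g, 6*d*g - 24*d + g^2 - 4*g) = g - 4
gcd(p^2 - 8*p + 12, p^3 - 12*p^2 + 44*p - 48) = p^2 - 8*p + 12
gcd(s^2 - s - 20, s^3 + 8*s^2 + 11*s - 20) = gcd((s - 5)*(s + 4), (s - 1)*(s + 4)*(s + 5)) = s + 4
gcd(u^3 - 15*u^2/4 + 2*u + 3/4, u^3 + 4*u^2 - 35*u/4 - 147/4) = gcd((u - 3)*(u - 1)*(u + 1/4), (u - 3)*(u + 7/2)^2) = u - 3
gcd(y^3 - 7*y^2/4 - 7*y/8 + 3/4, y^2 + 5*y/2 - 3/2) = y - 1/2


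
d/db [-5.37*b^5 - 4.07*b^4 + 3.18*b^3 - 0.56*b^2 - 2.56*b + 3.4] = -26.85*b^4 - 16.28*b^3 + 9.54*b^2 - 1.12*b - 2.56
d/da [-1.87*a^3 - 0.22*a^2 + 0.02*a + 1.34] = -5.61*a^2 - 0.44*a + 0.02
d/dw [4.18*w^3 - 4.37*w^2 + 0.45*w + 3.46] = 12.54*w^2 - 8.74*w + 0.45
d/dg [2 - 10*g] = -10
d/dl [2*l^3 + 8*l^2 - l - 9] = 6*l^2 + 16*l - 1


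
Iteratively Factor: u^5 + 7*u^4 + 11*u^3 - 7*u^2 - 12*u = (u + 3)*(u^4 + 4*u^3 - u^2 - 4*u) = u*(u + 3)*(u^3 + 4*u^2 - u - 4) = u*(u + 1)*(u + 3)*(u^2 + 3*u - 4) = u*(u - 1)*(u + 1)*(u + 3)*(u + 4)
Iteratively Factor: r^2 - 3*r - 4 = (r - 4)*(r + 1)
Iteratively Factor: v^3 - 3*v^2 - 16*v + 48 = (v - 4)*(v^2 + v - 12) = (v - 4)*(v - 3)*(v + 4)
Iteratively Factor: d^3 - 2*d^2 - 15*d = (d + 3)*(d^2 - 5*d) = (d - 5)*(d + 3)*(d)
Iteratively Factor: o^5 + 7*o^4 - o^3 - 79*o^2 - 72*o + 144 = (o - 3)*(o^4 + 10*o^3 + 29*o^2 + 8*o - 48) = (o - 3)*(o + 3)*(o^3 + 7*o^2 + 8*o - 16) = (o - 3)*(o - 1)*(o + 3)*(o^2 + 8*o + 16) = (o - 3)*(o - 1)*(o + 3)*(o + 4)*(o + 4)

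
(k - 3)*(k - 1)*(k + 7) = k^3 + 3*k^2 - 25*k + 21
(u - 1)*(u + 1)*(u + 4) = u^3 + 4*u^2 - u - 4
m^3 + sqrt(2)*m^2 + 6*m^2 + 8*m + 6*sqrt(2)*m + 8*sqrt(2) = (m + 2)*(m + 4)*(m + sqrt(2))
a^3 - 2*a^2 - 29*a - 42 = (a - 7)*(a + 2)*(a + 3)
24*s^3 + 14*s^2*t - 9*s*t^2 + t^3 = (-6*s + t)*(-4*s + t)*(s + t)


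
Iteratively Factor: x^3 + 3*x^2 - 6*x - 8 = (x + 4)*(x^2 - x - 2) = (x - 2)*(x + 4)*(x + 1)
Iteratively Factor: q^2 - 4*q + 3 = (q - 1)*(q - 3)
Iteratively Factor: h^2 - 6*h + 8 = (h - 2)*(h - 4)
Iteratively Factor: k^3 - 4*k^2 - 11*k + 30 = (k - 2)*(k^2 - 2*k - 15) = (k - 2)*(k + 3)*(k - 5)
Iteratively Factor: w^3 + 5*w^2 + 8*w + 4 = (w + 2)*(w^2 + 3*w + 2) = (w + 1)*(w + 2)*(w + 2)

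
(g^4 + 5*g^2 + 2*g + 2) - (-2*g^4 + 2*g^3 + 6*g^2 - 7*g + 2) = 3*g^4 - 2*g^3 - g^2 + 9*g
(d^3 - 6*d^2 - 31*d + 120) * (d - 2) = d^4 - 8*d^3 - 19*d^2 + 182*d - 240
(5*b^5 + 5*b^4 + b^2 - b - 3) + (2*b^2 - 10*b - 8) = 5*b^5 + 5*b^4 + 3*b^2 - 11*b - 11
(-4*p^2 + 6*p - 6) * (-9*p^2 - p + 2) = 36*p^4 - 50*p^3 + 40*p^2 + 18*p - 12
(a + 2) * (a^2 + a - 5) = a^3 + 3*a^2 - 3*a - 10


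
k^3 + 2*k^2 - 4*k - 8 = (k - 2)*(k + 2)^2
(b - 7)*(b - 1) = b^2 - 8*b + 7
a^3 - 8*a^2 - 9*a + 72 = (a - 8)*(a - 3)*(a + 3)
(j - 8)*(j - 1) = j^2 - 9*j + 8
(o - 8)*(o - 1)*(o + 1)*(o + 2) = o^4 - 6*o^3 - 17*o^2 + 6*o + 16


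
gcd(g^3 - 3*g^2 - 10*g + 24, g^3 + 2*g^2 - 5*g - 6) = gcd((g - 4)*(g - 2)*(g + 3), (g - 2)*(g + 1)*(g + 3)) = g^2 + g - 6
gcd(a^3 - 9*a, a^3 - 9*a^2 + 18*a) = a^2 - 3*a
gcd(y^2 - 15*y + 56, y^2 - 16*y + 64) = y - 8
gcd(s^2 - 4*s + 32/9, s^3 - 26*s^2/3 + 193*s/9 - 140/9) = s - 4/3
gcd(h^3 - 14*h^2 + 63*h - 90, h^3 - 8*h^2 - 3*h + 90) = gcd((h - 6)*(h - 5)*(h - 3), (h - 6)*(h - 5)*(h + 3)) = h^2 - 11*h + 30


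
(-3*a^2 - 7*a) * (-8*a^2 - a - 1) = 24*a^4 + 59*a^3 + 10*a^2 + 7*a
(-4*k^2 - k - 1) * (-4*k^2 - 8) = 16*k^4 + 4*k^3 + 36*k^2 + 8*k + 8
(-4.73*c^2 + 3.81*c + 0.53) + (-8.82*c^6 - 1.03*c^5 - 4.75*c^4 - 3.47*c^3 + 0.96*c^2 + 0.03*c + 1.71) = -8.82*c^6 - 1.03*c^5 - 4.75*c^4 - 3.47*c^3 - 3.77*c^2 + 3.84*c + 2.24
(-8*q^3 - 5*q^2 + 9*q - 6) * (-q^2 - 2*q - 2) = 8*q^5 + 21*q^4 + 17*q^3 - 2*q^2 - 6*q + 12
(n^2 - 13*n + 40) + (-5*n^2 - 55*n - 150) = -4*n^2 - 68*n - 110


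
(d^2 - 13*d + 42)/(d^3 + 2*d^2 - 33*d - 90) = (d - 7)/(d^2 + 8*d + 15)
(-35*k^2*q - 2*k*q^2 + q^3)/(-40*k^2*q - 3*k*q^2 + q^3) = (-7*k + q)/(-8*k + q)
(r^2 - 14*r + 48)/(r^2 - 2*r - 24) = (r - 8)/(r + 4)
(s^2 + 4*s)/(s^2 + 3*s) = (s + 4)/(s + 3)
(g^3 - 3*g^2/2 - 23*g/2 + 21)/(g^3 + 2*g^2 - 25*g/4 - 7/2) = 2*(g - 3)/(2*g + 1)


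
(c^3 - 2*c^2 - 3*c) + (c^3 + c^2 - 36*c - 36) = 2*c^3 - c^2 - 39*c - 36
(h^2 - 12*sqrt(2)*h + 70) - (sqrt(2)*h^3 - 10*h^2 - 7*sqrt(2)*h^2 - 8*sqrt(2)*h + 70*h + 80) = -sqrt(2)*h^3 + 7*sqrt(2)*h^2 + 11*h^2 - 70*h - 4*sqrt(2)*h - 10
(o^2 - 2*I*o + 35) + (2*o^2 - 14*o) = 3*o^2 - 14*o - 2*I*o + 35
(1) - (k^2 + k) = -k^2 - k + 1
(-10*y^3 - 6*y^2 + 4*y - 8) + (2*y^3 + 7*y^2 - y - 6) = -8*y^3 + y^2 + 3*y - 14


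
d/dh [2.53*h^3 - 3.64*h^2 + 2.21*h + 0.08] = 7.59*h^2 - 7.28*h + 2.21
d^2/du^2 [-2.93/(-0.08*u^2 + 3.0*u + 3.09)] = (0.037504*u^2 - 1.4064*u - 2.93*(0.16*u - 3.0)*(0.32*u - 6.0) - 1.448592)/(-0.08*u^2 + 3.0*u + 3.09)^3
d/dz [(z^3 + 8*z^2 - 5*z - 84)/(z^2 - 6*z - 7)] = (z^4 - 12*z^3 - 64*z^2 + 56*z - 469)/(z^4 - 12*z^3 + 22*z^2 + 84*z + 49)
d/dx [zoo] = 0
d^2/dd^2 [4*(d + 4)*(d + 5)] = 8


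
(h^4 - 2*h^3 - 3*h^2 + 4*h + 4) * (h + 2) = h^5 - 7*h^3 - 2*h^2 + 12*h + 8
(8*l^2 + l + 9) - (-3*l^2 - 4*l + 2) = 11*l^2 + 5*l + 7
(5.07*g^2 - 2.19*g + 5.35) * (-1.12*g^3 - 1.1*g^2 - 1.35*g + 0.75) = -5.6784*g^5 - 3.1242*g^4 - 10.4275*g^3 + 0.874000000000001*g^2 - 8.865*g + 4.0125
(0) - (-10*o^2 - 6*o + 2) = 10*o^2 + 6*o - 2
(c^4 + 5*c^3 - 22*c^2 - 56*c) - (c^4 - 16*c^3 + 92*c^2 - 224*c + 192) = 21*c^3 - 114*c^2 + 168*c - 192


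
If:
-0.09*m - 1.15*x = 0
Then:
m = -12.7777777777778*x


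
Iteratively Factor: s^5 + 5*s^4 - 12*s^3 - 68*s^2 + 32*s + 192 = (s - 3)*(s^4 + 8*s^3 + 12*s^2 - 32*s - 64) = (s - 3)*(s - 2)*(s^3 + 10*s^2 + 32*s + 32) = (s - 3)*(s - 2)*(s + 4)*(s^2 + 6*s + 8) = (s - 3)*(s - 2)*(s + 4)^2*(s + 2)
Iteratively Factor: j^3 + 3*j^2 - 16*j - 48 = (j - 4)*(j^2 + 7*j + 12) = (j - 4)*(j + 3)*(j + 4)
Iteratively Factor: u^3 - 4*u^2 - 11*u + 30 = (u + 3)*(u^2 - 7*u + 10) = (u - 2)*(u + 3)*(u - 5)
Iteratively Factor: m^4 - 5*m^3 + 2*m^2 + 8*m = (m - 4)*(m^3 - m^2 - 2*m) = (m - 4)*(m - 2)*(m^2 + m) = m*(m - 4)*(m - 2)*(m + 1)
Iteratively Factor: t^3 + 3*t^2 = (t + 3)*(t^2) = t*(t + 3)*(t)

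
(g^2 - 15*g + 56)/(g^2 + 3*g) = (g^2 - 15*g + 56)/(g*(g + 3))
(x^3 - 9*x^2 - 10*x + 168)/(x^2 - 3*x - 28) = x - 6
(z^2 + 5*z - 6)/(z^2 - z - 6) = (-z^2 - 5*z + 6)/(-z^2 + z + 6)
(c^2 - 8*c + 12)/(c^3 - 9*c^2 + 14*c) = (c - 6)/(c*(c - 7))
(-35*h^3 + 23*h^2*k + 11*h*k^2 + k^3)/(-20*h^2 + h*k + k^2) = (7*h^2 - 6*h*k - k^2)/(4*h - k)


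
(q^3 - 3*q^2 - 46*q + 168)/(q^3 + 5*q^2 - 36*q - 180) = (q^2 + 3*q - 28)/(q^2 + 11*q + 30)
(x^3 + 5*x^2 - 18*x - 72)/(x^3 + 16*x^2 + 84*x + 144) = (x^2 - x - 12)/(x^2 + 10*x + 24)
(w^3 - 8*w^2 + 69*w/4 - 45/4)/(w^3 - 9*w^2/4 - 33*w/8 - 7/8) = 2*(-4*w^3 + 32*w^2 - 69*w + 45)/(-8*w^3 + 18*w^2 + 33*w + 7)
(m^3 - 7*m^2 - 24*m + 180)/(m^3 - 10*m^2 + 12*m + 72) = (m + 5)/(m + 2)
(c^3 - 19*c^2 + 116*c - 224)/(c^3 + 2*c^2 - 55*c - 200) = (c^2 - 11*c + 28)/(c^2 + 10*c + 25)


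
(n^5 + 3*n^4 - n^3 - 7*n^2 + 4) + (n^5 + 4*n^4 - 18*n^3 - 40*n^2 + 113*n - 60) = 2*n^5 + 7*n^4 - 19*n^3 - 47*n^2 + 113*n - 56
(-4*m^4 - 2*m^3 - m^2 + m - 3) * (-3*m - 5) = 12*m^5 + 26*m^4 + 13*m^3 + 2*m^2 + 4*m + 15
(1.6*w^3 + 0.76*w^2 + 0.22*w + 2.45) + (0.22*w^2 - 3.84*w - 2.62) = 1.6*w^3 + 0.98*w^2 - 3.62*w - 0.17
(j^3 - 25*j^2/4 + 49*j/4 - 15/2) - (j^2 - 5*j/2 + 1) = j^3 - 29*j^2/4 + 59*j/4 - 17/2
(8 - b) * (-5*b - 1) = 5*b^2 - 39*b - 8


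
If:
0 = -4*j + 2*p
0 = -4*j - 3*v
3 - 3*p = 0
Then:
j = 1/2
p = 1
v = -2/3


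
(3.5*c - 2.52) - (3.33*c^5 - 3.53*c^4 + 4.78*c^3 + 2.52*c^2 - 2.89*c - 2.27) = -3.33*c^5 + 3.53*c^4 - 4.78*c^3 - 2.52*c^2 + 6.39*c - 0.25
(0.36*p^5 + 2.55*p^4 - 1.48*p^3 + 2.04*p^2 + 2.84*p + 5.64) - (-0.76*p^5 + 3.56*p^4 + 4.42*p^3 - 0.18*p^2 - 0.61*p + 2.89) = 1.12*p^5 - 1.01*p^4 - 5.9*p^3 + 2.22*p^2 + 3.45*p + 2.75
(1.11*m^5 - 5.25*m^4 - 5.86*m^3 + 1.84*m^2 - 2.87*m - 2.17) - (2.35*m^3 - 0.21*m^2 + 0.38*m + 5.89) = 1.11*m^5 - 5.25*m^4 - 8.21*m^3 + 2.05*m^2 - 3.25*m - 8.06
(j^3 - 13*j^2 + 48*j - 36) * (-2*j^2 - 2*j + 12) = -2*j^5 + 24*j^4 - 58*j^3 - 180*j^2 + 648*j - 432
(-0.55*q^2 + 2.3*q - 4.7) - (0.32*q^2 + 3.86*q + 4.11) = -0.87*q^2 - 1.56*q - 8.81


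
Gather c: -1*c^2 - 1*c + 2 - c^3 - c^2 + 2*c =-c^3 - 2*c^2 + c + 2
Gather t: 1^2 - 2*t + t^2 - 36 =t^2 - 2*t - 35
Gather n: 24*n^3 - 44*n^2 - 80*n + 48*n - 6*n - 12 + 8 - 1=24*n^3 - 44*n^2 - 38*n - 5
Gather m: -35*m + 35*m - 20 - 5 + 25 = 0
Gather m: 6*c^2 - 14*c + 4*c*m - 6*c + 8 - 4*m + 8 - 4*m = 6*c^2 - 20*c + m*(4*c - 8) + 16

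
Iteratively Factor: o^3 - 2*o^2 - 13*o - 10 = (o + 1)*(o^2 - 3*o - 10) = (o + 1)*(o + 2)*(o - 5)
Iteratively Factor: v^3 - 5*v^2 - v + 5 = (v - 5)*(v^2 - 1) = (v - 5)*(v - 1)*(v + 1)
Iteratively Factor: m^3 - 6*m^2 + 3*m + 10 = (m - 2)*(m^2 - 4*m - 5) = (m - 5)*(m - 2)*(m + 1)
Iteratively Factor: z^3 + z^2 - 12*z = (z - 3)*(z^2 + 4*z) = (z - 3)*(z + 4)*(z)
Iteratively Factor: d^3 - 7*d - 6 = (d - 3)*(d^2 + 3*d + 2) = (d - 3)*(d + 2)*(d + 1)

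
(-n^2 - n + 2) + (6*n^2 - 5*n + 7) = 5*n^2 - 6*n + 9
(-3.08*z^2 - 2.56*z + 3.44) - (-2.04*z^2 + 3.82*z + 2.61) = -1.04*z^2 - 6.38*z + 0.83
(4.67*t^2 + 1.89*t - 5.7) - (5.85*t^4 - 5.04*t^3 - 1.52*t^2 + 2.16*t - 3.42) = -5.85*t^4 + 5.04*t^3 + 6.19*t^2 - 0.27*t - 2.28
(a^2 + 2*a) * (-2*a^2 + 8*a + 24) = -2*a^4 + 4*a^3 + 40*a^2 + 48*a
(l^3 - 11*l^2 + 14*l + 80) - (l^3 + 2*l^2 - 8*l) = -13*l^2 + 22*l + 80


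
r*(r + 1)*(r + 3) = r^3 + 4*r^2 + 3*r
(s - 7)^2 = s^2 - 14*s + 49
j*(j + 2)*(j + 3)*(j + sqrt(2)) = j^4 + sqrt(2)*j^3 + 5*j^3 + 6*j^2 + 5*sqrt(2)*j^2 + 6*sqrt(2)*j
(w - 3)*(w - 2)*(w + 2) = w^3 - 3*w^2 - 4*w + 12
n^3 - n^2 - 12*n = n*(n - 4)*(n + 3)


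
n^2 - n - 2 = (n - 2)*(n + 1)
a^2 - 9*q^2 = (a - 3*q)*(a + 3*q)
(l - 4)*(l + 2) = l^2 - 2*l - 8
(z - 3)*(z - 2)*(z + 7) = z^3 + 2*z^2 - 29*z + 42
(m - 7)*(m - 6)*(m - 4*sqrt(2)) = m^3 - 13*m^2 - 4*sqrt(2)*m^2 + 42*m + 52*sqrt(2)*m - 168*sqrt(2)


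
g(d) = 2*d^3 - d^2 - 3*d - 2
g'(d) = 6*d^2 - 2*d - 3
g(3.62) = 68.91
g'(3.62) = 68.39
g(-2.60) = -36.11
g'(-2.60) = 42.76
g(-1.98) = -15.51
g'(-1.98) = 24.48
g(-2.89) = -49.96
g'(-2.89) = 52.89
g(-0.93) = -1.68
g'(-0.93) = 4.05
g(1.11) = -3.83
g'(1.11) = 2.17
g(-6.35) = -535.37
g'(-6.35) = 251.64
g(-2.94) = -52.65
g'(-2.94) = 54.74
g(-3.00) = -56.00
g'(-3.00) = 57.00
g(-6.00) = -452.00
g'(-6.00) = 225.00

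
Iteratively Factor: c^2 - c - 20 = (c + 4)*(c - 5)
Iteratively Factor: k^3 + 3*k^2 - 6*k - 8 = (k + 1)*(k^2 + 2*k - 8) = (k + 1)*(k + 4)*(k - 2)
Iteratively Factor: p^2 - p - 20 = (p + 4)*(p - 5)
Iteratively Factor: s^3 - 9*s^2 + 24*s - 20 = (s - 2)*(s^2 - 7*s + 10) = (s - 2)^2*(s - 5)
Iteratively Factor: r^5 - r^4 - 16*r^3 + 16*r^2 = (r)*(r^4 - r^3 - 16*r^2 + 16*r) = r*(r - 4)*(r^3 + 3*r^2 - 4*r) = r*(r - 4)*(r + 4)*(r^2 - r) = r^2*(r - 4)*(r + 4)*(r - 1)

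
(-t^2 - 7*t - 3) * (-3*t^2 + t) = 3*t^4 + 20*t^3 + 2*t^2 - 3*t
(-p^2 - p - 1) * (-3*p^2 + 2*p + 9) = 3*p^4 + p^3 - 8*p^2 - 11*p - 9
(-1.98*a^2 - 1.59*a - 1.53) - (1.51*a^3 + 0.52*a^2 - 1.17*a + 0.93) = -1.51*a^3 - 2.5*a^2 - 0.42*a - 2.46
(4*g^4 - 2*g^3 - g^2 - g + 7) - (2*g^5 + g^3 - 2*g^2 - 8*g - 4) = -2*g^5 + 4*g^4 - 3*g^3 + g^2 + 7*g + 11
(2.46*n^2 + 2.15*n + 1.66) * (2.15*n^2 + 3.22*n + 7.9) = 5.289*n^4 + 12.5437*n^3 + 29.926*n^2 + 22.3302*n + 13.114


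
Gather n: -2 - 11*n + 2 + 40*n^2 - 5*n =40*n^2 - 16*n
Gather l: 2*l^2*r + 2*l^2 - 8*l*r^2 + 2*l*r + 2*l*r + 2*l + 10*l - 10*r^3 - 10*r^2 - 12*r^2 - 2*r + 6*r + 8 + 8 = l^2*(2*r + 2) + l*(-8*r^2 + 4*r + 12) - 10*r^3 - 22*r^2 + 4*r + 16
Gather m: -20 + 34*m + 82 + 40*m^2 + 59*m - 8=40*m^2 + 93*m + 54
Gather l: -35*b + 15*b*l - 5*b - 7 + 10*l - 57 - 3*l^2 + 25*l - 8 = -40*b - 3*l^2 + l*(15*b + 35) - 72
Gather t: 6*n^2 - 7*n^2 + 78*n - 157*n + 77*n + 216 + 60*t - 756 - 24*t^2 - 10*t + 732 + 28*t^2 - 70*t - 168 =-n^2 - 2*n + 4*t^2 - 20*t + 24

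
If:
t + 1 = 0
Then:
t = -1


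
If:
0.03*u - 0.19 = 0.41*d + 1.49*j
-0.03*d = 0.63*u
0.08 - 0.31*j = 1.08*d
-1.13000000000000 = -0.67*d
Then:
No Solution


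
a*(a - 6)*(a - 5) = a^3 - 11*a^2 + 30*a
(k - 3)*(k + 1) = k^2 - 2*k - 3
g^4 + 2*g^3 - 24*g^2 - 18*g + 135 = (g - 3)^2*(g + 3)*(g + 5)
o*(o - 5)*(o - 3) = o^3 - 8*o^2 + 15*o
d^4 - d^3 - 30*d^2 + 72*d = d*(d - 4)*(d - 3)*(d + 6)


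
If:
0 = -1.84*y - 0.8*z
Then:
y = -0.434782608695652*z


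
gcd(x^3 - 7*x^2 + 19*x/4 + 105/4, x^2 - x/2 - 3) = x + 3/2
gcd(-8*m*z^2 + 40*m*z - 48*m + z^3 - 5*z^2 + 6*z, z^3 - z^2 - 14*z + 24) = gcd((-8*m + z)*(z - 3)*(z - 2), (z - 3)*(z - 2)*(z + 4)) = z^2 - 5*z + 6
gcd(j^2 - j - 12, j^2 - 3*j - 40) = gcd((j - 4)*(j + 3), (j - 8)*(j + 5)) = 1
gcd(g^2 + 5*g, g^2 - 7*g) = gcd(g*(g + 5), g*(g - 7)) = g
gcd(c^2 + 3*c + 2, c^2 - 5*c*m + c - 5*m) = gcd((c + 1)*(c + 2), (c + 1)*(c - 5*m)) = c + 1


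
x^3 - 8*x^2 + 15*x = x*(x - 5)*(x - 3)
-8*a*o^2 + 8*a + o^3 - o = (-8*a + o)*(o - 1)*(o + 1)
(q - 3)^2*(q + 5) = q^3 - q^2 - 21*q + 45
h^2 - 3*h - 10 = (h - 5)*(h + 2)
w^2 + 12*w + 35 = (w + 5)*(w + 7)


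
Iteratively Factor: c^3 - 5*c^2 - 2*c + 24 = (c + 2)*(c^2 - 7*c + 12) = (c - 3)*(c + 2)*(c - 4)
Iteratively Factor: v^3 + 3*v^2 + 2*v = (v + 1)*(v^2 + 2*v) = (v + 1)*(v + 2)*(v)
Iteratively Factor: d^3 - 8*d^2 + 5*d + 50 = (d - 5)*(d^2 - 3*d - 10) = (d - 5)*(d + 2)*(d - 5)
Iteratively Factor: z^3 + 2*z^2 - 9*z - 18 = (z - 3)*(z^2 + 5*z + 6) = (z - 3)*(z + 3)*(z + 2)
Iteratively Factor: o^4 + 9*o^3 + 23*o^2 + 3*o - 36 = (o + 3)*(o^3 + 6*o^2 + 5*o - 12) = (o + 3)^2*(o^2 + 3*o - 4) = (o + 3)^2*(o + 4)*(o - 1)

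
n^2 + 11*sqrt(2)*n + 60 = (n + 5*sqrt(2))*(n + 6*sqrt(2))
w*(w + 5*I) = w^2 + 5*I*w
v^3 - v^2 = v^2*(v - 1)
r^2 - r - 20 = (r - 5)*(r + 4)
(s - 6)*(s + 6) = s^2 - 36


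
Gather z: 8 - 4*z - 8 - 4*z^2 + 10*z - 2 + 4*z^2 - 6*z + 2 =0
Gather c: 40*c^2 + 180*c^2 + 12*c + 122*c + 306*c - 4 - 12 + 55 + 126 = 220*c^2 + 440*c + 165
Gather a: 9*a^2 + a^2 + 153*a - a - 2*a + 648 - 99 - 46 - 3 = 10*a^2 + 150*a + 500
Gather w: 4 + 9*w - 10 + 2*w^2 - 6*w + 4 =2*w^2 + 3*w - 2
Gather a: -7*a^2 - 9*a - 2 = -7*a^2 - 9*a - 2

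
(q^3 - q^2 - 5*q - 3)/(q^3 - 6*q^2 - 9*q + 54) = (q^2 + 2*q + 1)/(q^2 - 3*q - 18)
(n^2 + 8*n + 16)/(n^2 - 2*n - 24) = (n + 4)/(n - 6)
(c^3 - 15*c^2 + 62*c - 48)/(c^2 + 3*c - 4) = (c^2 - 14*c + 48)/(c + 4)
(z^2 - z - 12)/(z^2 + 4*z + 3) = (z - 4)/(z + 1)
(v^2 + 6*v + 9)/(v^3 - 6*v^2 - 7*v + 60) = (v + 3)/(v^2 - 9*v + 20)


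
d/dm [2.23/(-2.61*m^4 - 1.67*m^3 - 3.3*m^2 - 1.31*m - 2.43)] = (23.2812*m^3 + 11.1723*m^2 + 14.718*m + 2.9213)/(2.61*m^4 + 1.67*m^3 + 3.3*m^2 + 1.31*m + 2.43)^2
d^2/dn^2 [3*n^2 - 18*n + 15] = 6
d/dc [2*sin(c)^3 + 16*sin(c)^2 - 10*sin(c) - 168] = 2*(3*sin(c)^2 + 16*sin(c) - 5)*cos(c)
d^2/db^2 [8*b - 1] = 0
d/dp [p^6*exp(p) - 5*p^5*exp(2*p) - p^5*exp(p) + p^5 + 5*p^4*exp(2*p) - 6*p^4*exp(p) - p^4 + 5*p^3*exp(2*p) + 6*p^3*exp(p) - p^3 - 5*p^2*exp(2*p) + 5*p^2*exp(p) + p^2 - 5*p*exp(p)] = p^6*exp(p) - 10*p^5*exp(2*p) + 5*p^5*exp(p) - 15*p^4*exp(2*p) - 11*p^4*exp(p) + 5*p^4 + 30*p^3*exp(2*p) - 18*p^3*exp(p) - 4*p^3 + 5*p^2*exp(2*p) + 23*p^2*exp(p) - 3*p^2 - 10*p*exp(2*p) + 5*p*exp(p) + 2*p - 5*exp(p)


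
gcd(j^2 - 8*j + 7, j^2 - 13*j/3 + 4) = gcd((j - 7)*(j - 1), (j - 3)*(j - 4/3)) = 1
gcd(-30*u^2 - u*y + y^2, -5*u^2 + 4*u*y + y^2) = 5*u + y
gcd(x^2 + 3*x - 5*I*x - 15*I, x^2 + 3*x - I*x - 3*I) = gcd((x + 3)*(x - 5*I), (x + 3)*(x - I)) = x + 3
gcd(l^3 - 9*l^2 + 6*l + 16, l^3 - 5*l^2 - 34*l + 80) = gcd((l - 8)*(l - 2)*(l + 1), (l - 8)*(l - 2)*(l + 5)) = l^2 - 10*l + 16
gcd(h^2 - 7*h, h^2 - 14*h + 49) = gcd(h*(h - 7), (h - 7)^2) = h - 7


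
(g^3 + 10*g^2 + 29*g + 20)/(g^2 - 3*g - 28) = (g^2 + 6*g + 5)/(g - 7)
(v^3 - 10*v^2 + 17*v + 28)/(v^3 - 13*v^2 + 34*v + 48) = (v^2 - 11*v + 28)/(v^2 - 14*v + 48)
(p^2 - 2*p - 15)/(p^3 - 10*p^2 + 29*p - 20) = (p + 3)/(p^2 - 5*p + 4)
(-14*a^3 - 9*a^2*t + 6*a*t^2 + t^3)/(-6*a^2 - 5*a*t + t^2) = (-14*a^2 + 5*a*t + t^2)/(-6*a + t)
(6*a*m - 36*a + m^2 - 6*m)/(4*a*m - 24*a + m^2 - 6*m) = (6*a + m)/(4*a + m)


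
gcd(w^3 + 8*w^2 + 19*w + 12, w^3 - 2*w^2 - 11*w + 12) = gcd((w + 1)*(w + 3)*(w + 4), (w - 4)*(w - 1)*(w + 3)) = w + 3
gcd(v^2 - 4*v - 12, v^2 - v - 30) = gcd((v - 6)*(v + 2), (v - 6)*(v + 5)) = v - 6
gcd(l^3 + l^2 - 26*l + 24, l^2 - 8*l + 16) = l - 4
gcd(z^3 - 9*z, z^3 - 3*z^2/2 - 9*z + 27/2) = z^2 - 9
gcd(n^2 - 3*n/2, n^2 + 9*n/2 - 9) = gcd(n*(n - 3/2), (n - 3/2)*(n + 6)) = n - 3/2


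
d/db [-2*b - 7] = -2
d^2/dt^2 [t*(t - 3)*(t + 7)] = 6*t + 8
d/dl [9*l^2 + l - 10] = 18*l + 1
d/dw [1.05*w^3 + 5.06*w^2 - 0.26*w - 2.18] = 3.15*w^2 + 10.12*w - 0.26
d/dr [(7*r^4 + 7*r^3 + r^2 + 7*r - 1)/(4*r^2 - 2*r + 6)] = (28*r^5 - 7*r^4 + 70*r^3 + 48*r^2 + 10*r + 20)/(2*(4*r^4 - 4*r^3 + 13*r^2 - 6*r + 9))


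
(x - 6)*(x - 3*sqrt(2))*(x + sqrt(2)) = x^3 - 6*x^2 - 2*sqrt(2)*x^2 - 6*x + 12*sqrt(2)*x + 36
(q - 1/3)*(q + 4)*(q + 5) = q^3 + 26*q^2/3 + 17*q - 20/3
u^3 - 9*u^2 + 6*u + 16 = (u - 8)*(u - 2)*(u + 1)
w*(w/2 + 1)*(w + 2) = w^3/2 + 2*w^2 + 2*w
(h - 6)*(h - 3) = h^2 - 9*h + 18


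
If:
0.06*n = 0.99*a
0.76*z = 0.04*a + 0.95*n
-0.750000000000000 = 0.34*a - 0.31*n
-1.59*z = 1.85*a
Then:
No Solution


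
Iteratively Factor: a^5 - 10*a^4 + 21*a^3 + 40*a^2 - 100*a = (a + 2)*(a^4 - 12*a^3 + 45*a^2 - 50*a) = (a - 5)*(a + 2)*(a^3 - 7*a^2 + 10*a) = a*(a - 5)*(a + 2)*(a^2 - 7*a + 10) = a*(a - 5)^2*(a + 2)*(a - 2)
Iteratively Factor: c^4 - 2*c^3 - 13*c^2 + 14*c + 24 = (c - 2)*(c^3 - 13*c - 12) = (c - 4)*(c - 2)*(c^2 + 4*c + 3) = (c - 4)*(c - 2)*(c + 1)*(c + 3)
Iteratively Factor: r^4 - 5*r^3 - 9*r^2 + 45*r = (r)*(r^3 - 5*r^2 - 9*r + 45) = r*(r + 3)*(r^2 - 8*r + 15) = r*(r - 3)*(r + 3)*(r - 5)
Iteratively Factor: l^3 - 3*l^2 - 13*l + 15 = (l - 5)*(l^2 + 2*l - 3) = (l - 5)*(l - 1)*(l + 3)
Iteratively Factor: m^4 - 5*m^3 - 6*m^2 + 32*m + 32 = (m + 2)*(m^3 - 7*m^2 + 8*m + 16) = (m + 1)*(m + 2)*(m^2 - 8*m + 16) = (m - 4)*(m + 1)*(m + 2)*(m - 4)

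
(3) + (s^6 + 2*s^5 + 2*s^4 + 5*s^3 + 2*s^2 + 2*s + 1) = s^6 + 2*s^5 + 2*s^4 + 5*s^3 + 2*s^2 + 2*s + 4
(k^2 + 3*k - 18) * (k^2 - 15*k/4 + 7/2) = k^4 - 3*k^3/4 - 103*k^2/4 + 78*k - 63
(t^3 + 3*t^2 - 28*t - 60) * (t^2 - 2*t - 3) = t^5 + t^4 - 37*t^3 - 13*t^2 + 204*t + 180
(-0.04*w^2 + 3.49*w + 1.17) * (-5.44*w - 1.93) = 0.2176*w^3 - 18.9084*w^2 - 13.1005*w - 2.2581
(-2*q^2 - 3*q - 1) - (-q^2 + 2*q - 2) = -q^2 - 5*q + 1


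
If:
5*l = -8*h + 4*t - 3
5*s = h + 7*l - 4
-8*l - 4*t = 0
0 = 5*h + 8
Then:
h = -8/5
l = 49/65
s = -21/325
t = -98/65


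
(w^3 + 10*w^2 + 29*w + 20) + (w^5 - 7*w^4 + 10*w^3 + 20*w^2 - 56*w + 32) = w^5 - 7*w^4 + 11*w^3 + 30*w^2 - 27*w + 52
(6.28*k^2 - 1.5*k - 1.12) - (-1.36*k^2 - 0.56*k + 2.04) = 7.64*k^2 - 0.94*k - 3.16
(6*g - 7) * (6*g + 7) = 36*g^2 - 49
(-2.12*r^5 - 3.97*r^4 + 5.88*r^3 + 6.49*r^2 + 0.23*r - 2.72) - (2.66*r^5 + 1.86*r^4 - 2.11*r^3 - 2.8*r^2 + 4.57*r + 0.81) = -4.78*r^5 - 5.83*r^4 + 7.99*r^3 + 9.29*r^2 - 4.34*r - 3.53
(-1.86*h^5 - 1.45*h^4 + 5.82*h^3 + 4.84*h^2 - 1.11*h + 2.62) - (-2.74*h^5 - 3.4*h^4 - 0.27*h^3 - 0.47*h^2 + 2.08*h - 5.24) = 0.88*h^5 + 1.95*h^4 + 6.09*h^3 + 5.31*h^2 - 3.19*h + 7.86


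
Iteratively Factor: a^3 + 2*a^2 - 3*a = (a + 3)*(a^2 - a) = (a - 1)*(a + 3)*(a)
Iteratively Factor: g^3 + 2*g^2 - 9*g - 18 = (g + 3)*(g^2 - g - 6) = (g + 2)*(g + 3)*(g - 3)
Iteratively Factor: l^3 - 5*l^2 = (l)*(l^2 - 5*l) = l*(l - 5)*(l)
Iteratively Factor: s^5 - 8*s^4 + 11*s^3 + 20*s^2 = (s - 5)*(s^4 - 3*s^3 - 4*s^2) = (s - 5)*(s - 4)*(s^3 + s^2) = s*(s - 5)*(s - 4)*(s^2 + s) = s*(s - 5)*(s - 4)*(s + 1)*(s)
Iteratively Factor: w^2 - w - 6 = (w + 2)*(w - 3)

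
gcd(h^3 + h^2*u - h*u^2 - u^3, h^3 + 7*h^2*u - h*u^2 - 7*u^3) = -h^2 + u^2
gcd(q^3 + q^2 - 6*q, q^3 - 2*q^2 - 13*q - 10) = 1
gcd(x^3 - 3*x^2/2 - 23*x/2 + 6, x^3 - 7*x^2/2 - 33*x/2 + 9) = x^2 + 5*x/2 - 3/2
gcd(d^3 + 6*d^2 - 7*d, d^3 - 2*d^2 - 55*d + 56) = d^2 + 6*d - 7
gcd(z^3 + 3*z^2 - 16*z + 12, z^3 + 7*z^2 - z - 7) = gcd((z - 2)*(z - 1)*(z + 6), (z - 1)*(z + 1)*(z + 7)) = z - 1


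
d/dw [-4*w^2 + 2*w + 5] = 2 - 8*w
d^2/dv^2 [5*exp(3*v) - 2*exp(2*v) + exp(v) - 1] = (45*exp(2*v) - 8*exp(v) + 1)*exp(v)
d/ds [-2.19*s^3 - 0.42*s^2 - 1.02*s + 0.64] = -6.57*s^2 - 0.84*s - 1.02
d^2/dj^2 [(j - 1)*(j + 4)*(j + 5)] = 6*j + 16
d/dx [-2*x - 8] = -2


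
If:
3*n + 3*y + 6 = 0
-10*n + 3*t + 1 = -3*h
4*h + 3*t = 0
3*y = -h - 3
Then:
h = 33/13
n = -2/13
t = -44/13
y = -24/13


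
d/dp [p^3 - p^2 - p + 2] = 3*p^2 - 2*p - 1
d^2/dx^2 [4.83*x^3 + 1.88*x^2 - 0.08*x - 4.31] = 28.98*x + 3.76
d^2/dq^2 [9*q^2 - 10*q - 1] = 18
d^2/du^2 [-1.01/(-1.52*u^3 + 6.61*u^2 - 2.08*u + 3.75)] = ((13.3522 - 9.2112*u)*(1.52*u^3 - 6.61*u^2 + 2.08*u - 3.75) + 1.01*(4.56*u^2 - 13.22*u + 2.08)*(9.12*u^2 - 26.44*u + 4.16))/(1.52*u^3 - 6.61*u^2 + 2.08*u - 3.75)^3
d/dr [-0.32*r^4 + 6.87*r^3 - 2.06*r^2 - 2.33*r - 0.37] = -1.28*r^3 + 20.61*r^2 - 4.12*r - 2.33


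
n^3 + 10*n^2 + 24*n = n*(n + 4)*(n + 6)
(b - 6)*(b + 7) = b^2 + b - 42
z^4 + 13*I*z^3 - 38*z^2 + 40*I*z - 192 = (z - 2*I)*(z + 3*I)*(z + 4*I)*(z + 8*I)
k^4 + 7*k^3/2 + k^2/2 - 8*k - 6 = (k - 3/2)*(k + 1)*(k + 2)^2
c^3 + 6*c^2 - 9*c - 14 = (c - 2)*(c + 1)*(c + 7)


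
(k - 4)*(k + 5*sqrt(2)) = k^2 - 4*k + 5*sqrt(2)*k - 20*sqrt(2)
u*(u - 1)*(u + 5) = u^3 + 4*u^2 - 5*u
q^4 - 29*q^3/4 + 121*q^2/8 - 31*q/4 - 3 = (q - 4)*(q - 2)*(q - 3/2)*(q + 1/4)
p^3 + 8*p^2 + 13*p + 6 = (p + 1)^2*(p + 6)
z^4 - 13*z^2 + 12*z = z*(z - 3)*(z - 1)*(z + 4)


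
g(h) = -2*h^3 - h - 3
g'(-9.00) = -487.00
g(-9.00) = 1464.00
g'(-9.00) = -487.00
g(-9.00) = 1464.00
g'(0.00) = -1.00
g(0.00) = -3.00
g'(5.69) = -195.26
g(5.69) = -377.13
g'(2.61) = -41.87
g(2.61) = -41.17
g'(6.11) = -224.99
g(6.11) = -465.31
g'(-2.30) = -32.74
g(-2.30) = 23.63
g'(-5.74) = -198.69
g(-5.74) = 380.98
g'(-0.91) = -5.97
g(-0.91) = -0.58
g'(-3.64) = -80.50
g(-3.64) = 97.10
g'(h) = -6*h^2 - 1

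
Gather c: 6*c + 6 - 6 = 6*c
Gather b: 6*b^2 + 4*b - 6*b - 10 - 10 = 6*b^2 - 2*b - 20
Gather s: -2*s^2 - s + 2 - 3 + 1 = -2*s^2 - s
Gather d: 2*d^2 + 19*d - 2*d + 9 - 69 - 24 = 2*d^2 + 17*d - 84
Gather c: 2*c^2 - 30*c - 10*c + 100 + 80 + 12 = 2*c^2 - 40*c + 192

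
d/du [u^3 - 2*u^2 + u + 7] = 3*u^2 - 4*u + 1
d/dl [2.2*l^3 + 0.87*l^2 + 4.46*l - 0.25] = 6.6*l^2 + 1.74*l + 4.46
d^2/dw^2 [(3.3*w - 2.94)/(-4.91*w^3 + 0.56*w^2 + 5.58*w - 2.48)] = (-477.34038*w^5 + 904.975848*w^4 - 312.236424*w^3 + 4.43599200000017*w^2 - 187.17552*w + 99.914736)/(118.370771*w^9 - 40.501608*w^8 - 398.950266*w^7 + 271.245256*w^6 + 412.47546*w^5 - 457.655232*w^4 - 36.648696*w^3 + 221.322144*w^2 - 102.957696*w + 15.252992)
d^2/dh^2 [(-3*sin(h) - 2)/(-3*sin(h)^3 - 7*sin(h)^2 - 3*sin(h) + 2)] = (-108*sin(h)^7 - 351*sin(h)^6 - 339*sin(h)^5 - 5*sin(h)^4 + 426*sin(h)^3 + 764*sin(h)^2 + 552*sin(h) + 128)/(3*sin(h)^3 + 7*sin(h)^2 + 3*sin(h) - 2)^3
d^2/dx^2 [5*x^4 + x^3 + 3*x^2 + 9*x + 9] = 60*x^2 + 6*x + 6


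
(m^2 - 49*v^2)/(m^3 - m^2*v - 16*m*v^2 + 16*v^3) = (m^2 - 49*v^2)/(m^3 - m^2*v - 16*m*v^2 + 16*v^3)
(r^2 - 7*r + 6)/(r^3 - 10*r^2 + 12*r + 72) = (r - 1)/(r^2 - 4*r - 12)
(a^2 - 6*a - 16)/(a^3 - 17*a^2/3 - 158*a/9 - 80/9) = 9*(a + 2)/(9*a^2 + 21*a + 10)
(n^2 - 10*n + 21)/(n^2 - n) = (n^2 - 10*n + 21)/(n*(n - 1))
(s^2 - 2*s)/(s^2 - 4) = s/(s + 2)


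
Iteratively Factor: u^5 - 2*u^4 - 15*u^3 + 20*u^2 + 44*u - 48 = (u - 4)*(u^4 + 2*u^3 - 7*u^2 - 8*u + 12) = (u - 4)*(u - 1)*(u^3 + 3*u^2 - 4*u - 12) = (u - 4)*(u - 2)*(u - 1)*(u^2 + 5*u + 6) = (u - 4)*(u - 2)*(u - 1)*(u + 3)*(u + 2)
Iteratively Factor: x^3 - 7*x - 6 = (x - 3)*(x^2 + 3*x + 2) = (x - 3)*(x + 2)*(x + 1)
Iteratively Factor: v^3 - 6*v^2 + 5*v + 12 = (v + 1)*(v^2 - 7*v + 12) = (v - 3)*(v + 1)*(v - 4)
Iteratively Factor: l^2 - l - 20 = (l - 5)*(l + 4)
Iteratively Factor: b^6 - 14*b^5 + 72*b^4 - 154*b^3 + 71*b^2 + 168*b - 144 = (b - 3)*(b^5 - 11*b^4 + 39*b^3 - 37*b^2 - 40*b + 48) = (b - 3)*(b - 1)*(b^4 - 10*b^3 + 29*b^2 - 8*b - 48) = (b - 3)^2*(b - 1)*(b^3 - 7*b^2 + 8*b + 16) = (b - 4)*(b - 3)^2*(b - 1)*(b^2 - 3*b - 4) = (b - 4)^2*(b - 3)^2*(b - 1)*(b + 1)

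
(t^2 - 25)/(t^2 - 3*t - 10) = (t + 5)/(t + 2)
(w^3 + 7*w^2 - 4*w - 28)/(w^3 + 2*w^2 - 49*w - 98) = (w - 2)/(w - 7)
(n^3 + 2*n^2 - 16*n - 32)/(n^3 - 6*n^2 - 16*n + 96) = (n + 2)/(n - 6)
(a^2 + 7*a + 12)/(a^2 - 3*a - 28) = (a + 3)/(a - 7)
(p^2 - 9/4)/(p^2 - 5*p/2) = (4*p^2 - 9)/(2*p*(2*p - 5))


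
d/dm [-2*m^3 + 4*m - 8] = 4 - 6*m^2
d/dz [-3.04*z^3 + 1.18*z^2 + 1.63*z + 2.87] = -9.12*z^2 + 2.36*z + 1.63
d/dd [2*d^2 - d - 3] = 4*d - 1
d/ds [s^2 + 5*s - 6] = 2*s + 5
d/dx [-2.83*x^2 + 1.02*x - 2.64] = 1.02 - 5.66*x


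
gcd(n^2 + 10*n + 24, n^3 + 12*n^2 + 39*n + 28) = n + 4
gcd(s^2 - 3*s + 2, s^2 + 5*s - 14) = s - 2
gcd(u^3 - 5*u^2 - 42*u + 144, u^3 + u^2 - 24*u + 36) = u^2 + 3*u - 18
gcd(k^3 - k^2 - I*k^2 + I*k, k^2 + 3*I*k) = k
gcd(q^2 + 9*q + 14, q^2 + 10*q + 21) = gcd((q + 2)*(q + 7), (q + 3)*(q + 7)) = q + 7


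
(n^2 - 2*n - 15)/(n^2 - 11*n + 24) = (n^2 - 2*n - 15)/(n^2 - 11*n + 24)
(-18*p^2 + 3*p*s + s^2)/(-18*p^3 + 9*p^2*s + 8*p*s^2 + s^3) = (3*p - s)/(3*p^2 - 2*p*s - s^2)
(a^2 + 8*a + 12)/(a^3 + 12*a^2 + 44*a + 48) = 1/(a + 4)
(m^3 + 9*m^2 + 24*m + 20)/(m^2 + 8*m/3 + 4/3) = 3*(m^2 + 7*m + 10)/(3*m + 2)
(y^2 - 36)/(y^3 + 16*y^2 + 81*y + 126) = (y - 6)/(y^2 + 10*y + 21)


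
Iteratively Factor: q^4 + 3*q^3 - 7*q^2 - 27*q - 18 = (q + 3)*(q^3 - 7*q - 6) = (q - 3)*(q + 3)*(q^2 + 3*q + 2) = (q - 3)*(q + 1)*(q + 3)*(q + 2)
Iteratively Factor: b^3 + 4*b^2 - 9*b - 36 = (b - 3)*(b^2 + 7*b + 12) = (b - 3)*(b + 3)*(b + 4)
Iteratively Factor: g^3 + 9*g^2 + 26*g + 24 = (g + 3)*(g^2 + 6*g + 8) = (g + 2)*(g + 3)*(g + 4)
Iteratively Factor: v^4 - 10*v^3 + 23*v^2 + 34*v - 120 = (v - 4)*(v^3 - 6*v^2 - v + 30) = (v - 4)*(v - 3)*(v^2 - 3*v - 10) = (v - 5)*(v - 4)*(v - 3)*(v + 2)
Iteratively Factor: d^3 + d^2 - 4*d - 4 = (d - 2)*(d^2 + 3*d + 2) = (d - 2)*(d + 1)*(d + 2)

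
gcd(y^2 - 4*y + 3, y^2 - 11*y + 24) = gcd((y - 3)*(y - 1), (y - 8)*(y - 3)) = y - 3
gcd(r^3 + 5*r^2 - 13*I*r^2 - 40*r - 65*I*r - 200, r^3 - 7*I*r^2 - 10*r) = r - 5*I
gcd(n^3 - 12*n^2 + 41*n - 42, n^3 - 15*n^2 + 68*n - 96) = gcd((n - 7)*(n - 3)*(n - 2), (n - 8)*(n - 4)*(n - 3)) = n - 3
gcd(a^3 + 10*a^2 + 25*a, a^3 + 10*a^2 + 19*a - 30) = a + 5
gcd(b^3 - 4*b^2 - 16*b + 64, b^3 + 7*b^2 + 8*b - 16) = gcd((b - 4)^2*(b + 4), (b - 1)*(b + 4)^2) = b + 4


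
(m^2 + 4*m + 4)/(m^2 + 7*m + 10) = (m + 2)/(m + 5)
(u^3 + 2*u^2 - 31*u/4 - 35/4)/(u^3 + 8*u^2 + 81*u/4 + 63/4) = (2*u^2 - 3*u - 5)/(2*u^2 + 9*u + 9)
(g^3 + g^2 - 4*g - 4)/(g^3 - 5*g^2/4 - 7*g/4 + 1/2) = 4*(g + 2)/(4*g - 1)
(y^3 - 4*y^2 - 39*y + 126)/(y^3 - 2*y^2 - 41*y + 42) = (y - 3)/(y - 1)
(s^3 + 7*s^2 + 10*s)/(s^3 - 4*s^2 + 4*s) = (s^2 + 7*s + 10)/(s^2 - 4*s + 4)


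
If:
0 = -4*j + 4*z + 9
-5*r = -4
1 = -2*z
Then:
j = 7/4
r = 4/5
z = -1/2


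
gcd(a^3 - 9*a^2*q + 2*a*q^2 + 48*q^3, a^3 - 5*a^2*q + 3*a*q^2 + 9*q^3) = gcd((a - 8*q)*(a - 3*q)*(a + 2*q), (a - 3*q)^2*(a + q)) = -a + 3*q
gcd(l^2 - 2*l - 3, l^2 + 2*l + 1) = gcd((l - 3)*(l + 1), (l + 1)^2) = l + 1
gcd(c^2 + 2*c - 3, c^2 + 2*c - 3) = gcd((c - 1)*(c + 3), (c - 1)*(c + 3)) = c^2 + 2*c - 3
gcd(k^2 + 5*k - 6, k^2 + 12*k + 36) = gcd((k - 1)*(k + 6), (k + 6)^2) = k + 6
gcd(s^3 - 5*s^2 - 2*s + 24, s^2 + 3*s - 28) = s - 4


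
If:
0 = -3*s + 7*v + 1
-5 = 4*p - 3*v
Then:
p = 3*v/4 - 5/4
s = 7*v/3 + 1/3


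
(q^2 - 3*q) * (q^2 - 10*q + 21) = q^4 - 13*q^3 + 51*q^2 - 63*q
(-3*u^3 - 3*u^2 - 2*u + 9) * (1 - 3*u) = 9*u^4 + 6*u^3 + 3*u^2 - 29*u + 9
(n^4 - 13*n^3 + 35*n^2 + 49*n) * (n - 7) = n^5 - 20*n^4 + 126*n^3 - 196*n^2 - 343*n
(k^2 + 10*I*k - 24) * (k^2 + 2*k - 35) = k^4 + 2*k^3 + 10*I*k^3 - 59*k^2 + 20*I*k^2 - 48*k - 350*I*k + 840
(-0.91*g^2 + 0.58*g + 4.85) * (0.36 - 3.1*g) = 2.821*g^3 - 2.1256*g^2 - 14.8262*g + 1.746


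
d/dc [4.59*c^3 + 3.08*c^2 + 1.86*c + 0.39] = 13.77*c^2 + 6.16*c + 1.86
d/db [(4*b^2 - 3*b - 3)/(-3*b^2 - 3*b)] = (-7*b^2 - 6*b - 3)/(3*b^2*(b^2 + 2*b + 1))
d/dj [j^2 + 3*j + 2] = 2*j + 3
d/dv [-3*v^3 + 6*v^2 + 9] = 3*v*(4 - 3*v)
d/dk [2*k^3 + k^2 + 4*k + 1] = 6*k^2 + 2*k + 4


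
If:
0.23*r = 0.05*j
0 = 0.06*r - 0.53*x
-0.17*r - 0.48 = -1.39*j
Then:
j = 0.35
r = 0.08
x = 0.01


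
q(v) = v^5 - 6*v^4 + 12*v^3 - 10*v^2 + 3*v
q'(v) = 5*v^4 - 24*v^3 + 36*v^2 - 20*v + 3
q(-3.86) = -3039.63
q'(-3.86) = 3106.87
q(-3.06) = -1241.00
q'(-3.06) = 1527.34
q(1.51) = -0.30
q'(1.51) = -1.75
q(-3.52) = -2119.36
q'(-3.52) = 2333.81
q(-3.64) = -2414.48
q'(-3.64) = 2588.03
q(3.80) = 66.73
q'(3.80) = 172.48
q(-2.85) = -951.44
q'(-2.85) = 1237.86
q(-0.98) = -30.28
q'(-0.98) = 84.37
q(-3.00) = -1152.00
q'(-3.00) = 1440.00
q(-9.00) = -108000.00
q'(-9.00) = 53400.00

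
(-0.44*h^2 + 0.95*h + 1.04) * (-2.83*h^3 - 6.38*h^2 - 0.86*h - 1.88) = 1.2452*h^5 + 0.1187*h^4 - 8.6258*h^3 - 6.625*h^2 - 2.6804*h - 1.9552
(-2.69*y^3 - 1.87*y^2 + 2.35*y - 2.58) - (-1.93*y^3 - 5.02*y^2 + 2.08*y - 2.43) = -0.76*y^3 + 3.15*y^2 + 0.27*y - 0.15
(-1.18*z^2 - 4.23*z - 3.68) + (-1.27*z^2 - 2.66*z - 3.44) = -2.45*z^2 - 6.89*z - 7.12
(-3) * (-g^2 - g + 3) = 3*g^2 + 3*g - 9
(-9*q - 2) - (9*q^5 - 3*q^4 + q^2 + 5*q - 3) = -9*q^5 + 3*q^4 - q^2 - 14*q + 1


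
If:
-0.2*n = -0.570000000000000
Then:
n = 2.85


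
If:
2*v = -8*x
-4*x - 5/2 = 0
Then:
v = 5/2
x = -5/8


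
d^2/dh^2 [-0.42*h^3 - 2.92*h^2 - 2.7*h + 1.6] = -2.52*h - 5.84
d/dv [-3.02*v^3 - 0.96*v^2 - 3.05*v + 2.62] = -9.06*v^2 - 1.92*v - 3.05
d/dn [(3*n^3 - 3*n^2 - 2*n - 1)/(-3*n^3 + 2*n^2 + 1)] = (-3*n^4 - 12*n^3 + 4*n^2 - 2*n - 2)/(9*n^6 - 12*n^5 + 4*n^4 - 6*n^3 + 4*n^2 + 1)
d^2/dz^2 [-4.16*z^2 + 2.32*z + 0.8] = -8.32000000000000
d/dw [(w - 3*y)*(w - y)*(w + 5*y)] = 3*w^2 + 2*w*y - 17*y^2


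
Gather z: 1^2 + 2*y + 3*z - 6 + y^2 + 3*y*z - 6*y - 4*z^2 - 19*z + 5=y^2 - 4*y - 4*z^2 + z*(3*y - 16)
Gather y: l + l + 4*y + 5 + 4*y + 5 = 2*l + 8*y + 10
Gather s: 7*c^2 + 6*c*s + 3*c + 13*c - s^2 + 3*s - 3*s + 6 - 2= 7*c^2 + 6*c*s + 16*c - s^2 + 4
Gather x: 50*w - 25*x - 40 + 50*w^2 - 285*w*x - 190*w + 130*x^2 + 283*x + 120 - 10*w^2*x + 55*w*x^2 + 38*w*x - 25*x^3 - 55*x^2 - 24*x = 50*w^2 - 140*w - 25*x^3 + x^2*(55*w + 75) + x*(-10*w^2 - 247*w + 234) + 80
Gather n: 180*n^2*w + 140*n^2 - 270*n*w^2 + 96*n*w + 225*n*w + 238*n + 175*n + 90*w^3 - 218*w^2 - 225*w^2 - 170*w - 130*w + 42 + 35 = n^2*(180*w + 140) + n*(-270*w^2 + 321*w + 413) + 90*w^3 - 443*w^2 - 300*w + 77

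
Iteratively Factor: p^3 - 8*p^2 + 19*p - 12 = (p - 1)*(p^2 - 7*p + 12) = (p - 4)*(p - 1)*(p - 3)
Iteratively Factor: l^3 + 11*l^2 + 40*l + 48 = (l + 3)*(l^2 + 8*l + 16) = (l + 3)*(l + 4)*(l + 4)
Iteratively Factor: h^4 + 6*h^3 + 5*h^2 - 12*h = (h + 3)*(h^3 + 3*h^2 - 4*h) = (h - 1)*(h + 3)*(h^2 + 4*h) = (h - 1)*(h + 3)*(h + 4)*(h)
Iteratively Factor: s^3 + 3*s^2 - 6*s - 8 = (s + 1)*(s^2 + 2*s - 8) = (s - 2)*(s + 1)*(s + 4)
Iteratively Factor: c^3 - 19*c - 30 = (c + 3)*(c^2 - 3*c - 10) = (c - 5)*(c + 3)*(c + 2)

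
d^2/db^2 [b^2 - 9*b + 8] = 2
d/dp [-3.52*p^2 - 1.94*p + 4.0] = -7.04*p - 1.94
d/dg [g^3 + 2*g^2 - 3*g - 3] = 3*g^2 + 4*g - 3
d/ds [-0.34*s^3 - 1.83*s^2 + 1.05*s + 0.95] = -1.02*s^2 - 3.66*s + 1.05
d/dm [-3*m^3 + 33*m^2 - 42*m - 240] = -9*m^2 + 66*m - 42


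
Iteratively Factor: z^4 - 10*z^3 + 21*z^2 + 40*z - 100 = (z - 2)*(z^3 - 8*z^2 + 5*z + 50) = (z - 5)*(z - 2)*(z^2 - 3*z - 10) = (z - 5)^2*(z - 2)*(z + 2)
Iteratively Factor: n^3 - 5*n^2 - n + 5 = (n - 5)*(n^2 - 1) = (n - 5)*(n - 1)*(n + 1)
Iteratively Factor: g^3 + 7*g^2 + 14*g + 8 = (g + 1)*(g^2 + 6*g + 8) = (g + 1)*(g + 4)*(g + 2)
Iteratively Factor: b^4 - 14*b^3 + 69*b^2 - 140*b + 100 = (b - 5)*(b^3 - 9*b^2 + 24*b - 20) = (b - 5)*(b - 2)*(b^2 - 7*b + 10) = (b - 5)*(b - 2)^2*(b - 5)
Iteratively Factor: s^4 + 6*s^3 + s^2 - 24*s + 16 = (s + 4)*(s^3 + 2*s^2 - 7*s + 4) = (s + 4)^2*(s^2 - 2*s + 1) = (s - 1)*(s + 4)^2*(s - 1)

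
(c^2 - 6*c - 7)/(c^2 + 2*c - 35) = (c^2 - 6*c - 7)/(c^2 + 2*c - 35)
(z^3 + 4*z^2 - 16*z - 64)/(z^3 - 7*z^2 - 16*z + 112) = (z + 4)/(z - 7)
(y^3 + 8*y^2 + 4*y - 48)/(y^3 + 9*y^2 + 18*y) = (y^2 + 2*y - 8)/(y*(y + 3))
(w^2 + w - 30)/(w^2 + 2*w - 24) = (w - 5)/(w - 4)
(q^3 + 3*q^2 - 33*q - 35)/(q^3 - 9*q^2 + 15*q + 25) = (q + 7)/(q - 5)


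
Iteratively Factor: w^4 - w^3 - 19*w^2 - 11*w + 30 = (w - 5)*(w^3 + 4*w^2 + w - 6) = (w - 5)*(w + 3)*(w^2 + w - 2) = (w - 5)*(w + 2)*(w + 3)*(w - 1)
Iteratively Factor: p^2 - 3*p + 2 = (p - 2)*(p - 1)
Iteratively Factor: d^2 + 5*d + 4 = (d + 1)*(d + 4)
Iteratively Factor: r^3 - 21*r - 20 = (r + 1)*(r^2 - r - 20) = (r - 5)*(r + 1)*(r + 4)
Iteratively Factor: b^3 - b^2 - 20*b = (b + 4)*(b^2 - 5*b) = (b - 5)*(b + 4)*(b)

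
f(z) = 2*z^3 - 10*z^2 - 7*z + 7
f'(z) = 6*z^2 - 20*z - 7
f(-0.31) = 8.15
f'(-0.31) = -0.22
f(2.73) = -45.95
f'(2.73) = -16.88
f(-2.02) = -36.15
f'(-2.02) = 57.88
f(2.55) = -42.71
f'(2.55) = -18.98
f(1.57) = -20.90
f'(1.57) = -23.61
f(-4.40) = -326.17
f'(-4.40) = 197.16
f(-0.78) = 5.43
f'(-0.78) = 12.25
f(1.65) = -22.79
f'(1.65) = -23.66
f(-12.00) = -4805.00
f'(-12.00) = 1097.00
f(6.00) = 37.00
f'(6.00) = 89.00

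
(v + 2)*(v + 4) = v^2 + 6*v + 8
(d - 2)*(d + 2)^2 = d^3 + 2*d^2 - 4*d - 8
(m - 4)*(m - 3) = m^2 - 7*m + 12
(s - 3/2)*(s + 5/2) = s^2 + s - 15/4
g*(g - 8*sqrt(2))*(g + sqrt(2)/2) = g^3 - 15*sqrt(2)*g^2/2 - 8*g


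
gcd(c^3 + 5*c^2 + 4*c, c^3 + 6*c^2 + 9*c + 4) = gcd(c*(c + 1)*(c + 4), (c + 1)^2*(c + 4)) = c^2 + 5*c + 4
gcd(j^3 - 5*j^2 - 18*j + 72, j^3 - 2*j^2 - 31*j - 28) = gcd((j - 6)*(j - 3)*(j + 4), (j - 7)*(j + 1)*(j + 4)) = j + 4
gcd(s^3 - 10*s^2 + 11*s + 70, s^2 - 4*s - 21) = s - 7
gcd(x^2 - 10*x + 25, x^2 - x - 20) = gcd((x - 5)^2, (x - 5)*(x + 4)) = x - 5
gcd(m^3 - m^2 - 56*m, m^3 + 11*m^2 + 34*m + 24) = 1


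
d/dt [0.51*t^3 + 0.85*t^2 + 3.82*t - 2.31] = 1.53*t^2 + 1.7*t + 3.82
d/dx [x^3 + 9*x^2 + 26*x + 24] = 3*x^2 + 18*x + 26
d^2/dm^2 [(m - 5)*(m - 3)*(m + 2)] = 6*m - 12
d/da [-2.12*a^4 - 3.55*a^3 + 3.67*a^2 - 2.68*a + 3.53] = -8.48*a^3 - 10.65*a^2 + 7.34*a - 2.68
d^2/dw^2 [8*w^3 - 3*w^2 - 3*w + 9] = 48*w - 6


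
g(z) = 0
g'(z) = 0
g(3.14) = 0.00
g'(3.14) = 0.00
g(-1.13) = 0.00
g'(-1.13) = 0.00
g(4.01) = 0.00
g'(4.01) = 0.00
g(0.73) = 0.00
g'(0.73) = 0.00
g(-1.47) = 0.00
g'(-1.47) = 0.00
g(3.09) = 0.00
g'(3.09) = 0.00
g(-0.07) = 0.00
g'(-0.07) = 0.00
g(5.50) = 0.00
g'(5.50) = 0.00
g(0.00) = 0.00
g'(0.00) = 0.00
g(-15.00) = 0.00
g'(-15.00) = 0.00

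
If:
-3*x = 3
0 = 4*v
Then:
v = 0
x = -1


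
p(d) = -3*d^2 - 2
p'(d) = -6*d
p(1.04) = -5.24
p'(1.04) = -6.24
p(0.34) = -2.35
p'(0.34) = -2.04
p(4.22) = -55.43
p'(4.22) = -25.32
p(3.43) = -37.29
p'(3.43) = -20.58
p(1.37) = -7.63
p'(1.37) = -8.22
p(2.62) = -22.59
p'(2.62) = -15.72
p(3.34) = -35.47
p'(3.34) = -20.04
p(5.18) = -82.50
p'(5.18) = -31.08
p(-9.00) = -245.00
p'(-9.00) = 54.00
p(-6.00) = -110.00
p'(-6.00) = 36.00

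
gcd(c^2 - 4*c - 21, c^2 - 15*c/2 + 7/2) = c - 7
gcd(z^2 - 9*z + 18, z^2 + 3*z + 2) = 1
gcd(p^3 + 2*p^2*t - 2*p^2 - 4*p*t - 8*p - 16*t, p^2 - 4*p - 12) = p + 2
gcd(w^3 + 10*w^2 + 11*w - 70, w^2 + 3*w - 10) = w^2 + 3*w - 10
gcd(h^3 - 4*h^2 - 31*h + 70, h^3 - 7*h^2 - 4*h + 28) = h^2 - 9*h + 14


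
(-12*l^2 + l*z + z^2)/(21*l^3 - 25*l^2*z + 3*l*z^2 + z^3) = (4*l + z)/(-7*l^2 + 6*l*z + z^2)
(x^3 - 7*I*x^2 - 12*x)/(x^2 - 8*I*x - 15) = x*(x - 4*I)/(x - 5*I)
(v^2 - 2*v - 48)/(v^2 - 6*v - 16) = (v + 6)/(v + 2)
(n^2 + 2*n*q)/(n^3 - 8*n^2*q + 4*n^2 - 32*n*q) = (n + 2*q)/(n^2 - 8*n*q + 4*n - 32*q)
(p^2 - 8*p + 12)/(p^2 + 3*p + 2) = (p^2 - 8*p + 12)/(p^2 + 3*p + 2)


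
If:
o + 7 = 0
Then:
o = -7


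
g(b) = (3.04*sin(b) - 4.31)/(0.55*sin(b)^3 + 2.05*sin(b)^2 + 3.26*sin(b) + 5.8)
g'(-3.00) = -1.00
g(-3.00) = -0.88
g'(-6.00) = 0.74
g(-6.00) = -0.50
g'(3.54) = -1.00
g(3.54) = -1.14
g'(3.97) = -0.75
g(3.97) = -1.53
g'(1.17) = 0.15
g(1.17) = -0.14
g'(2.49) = -0.45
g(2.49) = -0.29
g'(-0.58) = 0.93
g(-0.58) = -1.32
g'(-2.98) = -1.00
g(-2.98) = -0.90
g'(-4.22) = -0.19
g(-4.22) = -0.15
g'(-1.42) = 0.17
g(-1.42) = -1.81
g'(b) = (3.04*sin(b) - 4.31)*(-1.65*sin(b)^2*cos(b) - 4.1*sin(b)*cos(b) - 3.26*cos(b))/(0.55*sin(b)^3 + 2.05*sin(b)^2 + 3.26*sin(b) + 5.8)^2 + 3.04*cos(b)/(0.55*sin(b)^3 + 2.05*sin(b)^2 + 3.26*sin(b) + 5.8)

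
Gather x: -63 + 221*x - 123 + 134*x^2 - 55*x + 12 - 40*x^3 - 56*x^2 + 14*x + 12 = -40*x^3 + 78*x^2 + 180*x - 162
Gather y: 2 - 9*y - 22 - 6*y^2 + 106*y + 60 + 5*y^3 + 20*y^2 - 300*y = 5*y^3 + 14*y^2 - 203*y + 40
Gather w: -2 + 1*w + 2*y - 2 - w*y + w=w*(2 - y) + 2*y - 4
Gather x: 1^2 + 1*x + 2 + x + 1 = 2*x + 4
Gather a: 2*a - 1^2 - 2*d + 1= 2*a - 2*d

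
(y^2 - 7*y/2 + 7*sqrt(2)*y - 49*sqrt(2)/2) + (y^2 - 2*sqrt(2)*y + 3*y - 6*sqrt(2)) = 2*y^2 - y/2 + 5*sqrt(2)*y - 61*sqrt(2)/2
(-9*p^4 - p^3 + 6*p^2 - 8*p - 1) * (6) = -54*p^4 - 6*p^3 + 36*p^2 - 48*p - 6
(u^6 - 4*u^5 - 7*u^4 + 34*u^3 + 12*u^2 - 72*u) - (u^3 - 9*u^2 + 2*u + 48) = u^6 - 4*u^5 - 7*u^4 + 33*u^3 + 21*u^2 - 74*u - 48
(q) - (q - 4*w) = 4*w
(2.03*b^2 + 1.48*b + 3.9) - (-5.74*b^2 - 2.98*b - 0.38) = 7.77*b^2 + 4.46*b + 4.28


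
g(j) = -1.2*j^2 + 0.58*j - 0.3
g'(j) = 0.58 - 2.4*j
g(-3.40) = -16.14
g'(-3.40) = 8.74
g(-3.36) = -15.80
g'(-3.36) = 8.64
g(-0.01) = -0.31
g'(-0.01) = 0.60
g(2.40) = -5.82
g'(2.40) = -5.18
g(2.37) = -5.67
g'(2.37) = -5.11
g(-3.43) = -16.41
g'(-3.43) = 8.81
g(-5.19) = -35.63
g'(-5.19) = 13.04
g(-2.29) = -7.92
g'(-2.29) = 6.08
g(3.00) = -9.36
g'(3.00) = -6.62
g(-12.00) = -180.06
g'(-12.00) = 29.38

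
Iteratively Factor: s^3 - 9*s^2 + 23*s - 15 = (s - 3)*(s^2 - 6*s + 5) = (s - 3)*(s - 1)*(s - 5)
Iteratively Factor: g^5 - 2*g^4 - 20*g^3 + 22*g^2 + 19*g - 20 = (g - 5)*(g^4 + 3*g^3 - 5*g^2 - 3*g + 4) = (g - 5)*(g - 1)*(g^3 + 4*g^2 - g - 4) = (g - 5)*(g - 1)*(g + 4)*(g^2 - 1) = (g - 5)*(g - 1)^2*(g + 4)*(g + 1)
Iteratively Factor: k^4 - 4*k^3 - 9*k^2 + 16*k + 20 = (k - 5)*(k^3 + k^2 - 4*k - 4) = (k - 5)*(k - 2)*(k^2 + 3*k + 2) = (k - 5)*(k - 2)*(k + 2)*(k + 1)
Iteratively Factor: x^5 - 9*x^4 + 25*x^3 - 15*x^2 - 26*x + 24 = (x - 1)*(x^4 - 8*x^3 + 17*x^2 + 2*x - 24) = (x - 3)*(x - 1)*(x^3 - 5*x^2 + 2*x + 8) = (x - 3)*(x - 1)*(x + 1)*(x^2 - 6*x + 8) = (x - 4)*(x - 3)*(x - 1)*(x + 1)*(x - 2)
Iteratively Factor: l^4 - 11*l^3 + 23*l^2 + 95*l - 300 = (l + 3)*(l^3 - 14*l^2 + 65*l - 100) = (l - 4)*(l + 3)*(l^2 - 10*l + 25) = (l - 5)*(l - 4)*(l + 3)*(l - 5)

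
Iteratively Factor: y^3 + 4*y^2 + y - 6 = (y + 2)*(y^2 + 2*y - 3) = (y + 2)*(y + 3)*(y - 1)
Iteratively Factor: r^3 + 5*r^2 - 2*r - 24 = (r + 4)*(r^2 + r - 6) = (r - 2)*(r + 4)*(r + 3)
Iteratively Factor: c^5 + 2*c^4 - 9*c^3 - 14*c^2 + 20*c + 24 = (c - 2)*(c^4 + 4*c^3 - c^2 - 16*c - 12) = (c - 2)*(c + 1)*(c^3 + 3*c^2 - 4*c - 12) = (c - 2)*(c + 1)*(c + 2)*(c^2 + c - 6) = (c - 2)^2*(c + 1)*(c + 2)*(c + 3)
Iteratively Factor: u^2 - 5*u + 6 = (u - 3)*(u - 2)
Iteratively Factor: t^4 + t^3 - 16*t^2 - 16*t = (t + 4)*(t^3 - 3*t^2 - 4*t) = (t + 1)*(t + 4)*(t^2 - 4*t) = (t - 4)*(t + 1)*(t + 4)*(t)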